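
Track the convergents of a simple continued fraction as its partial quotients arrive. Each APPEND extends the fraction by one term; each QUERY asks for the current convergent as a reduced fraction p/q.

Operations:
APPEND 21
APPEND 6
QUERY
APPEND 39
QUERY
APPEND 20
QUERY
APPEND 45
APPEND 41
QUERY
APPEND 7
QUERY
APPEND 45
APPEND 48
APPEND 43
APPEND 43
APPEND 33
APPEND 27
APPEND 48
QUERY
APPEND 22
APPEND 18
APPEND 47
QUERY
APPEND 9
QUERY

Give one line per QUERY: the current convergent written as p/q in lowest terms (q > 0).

APPEND 21: p_0 = 21·1 + 0 = 21, q_0 = 21·0 + 1 = 1 → 21/1
APPEND 6: p_1 = 6·21 + 1 = 127, q_1 = 6·1 + 0 = 6 → 127/6
APPEND 39: p_2 = 39·127 + 21 = 4974, q_2 = 39·6 + 1 = 235 → 4974/235
APPEND 20: p_3 = 20·4974 + 127 = 99607, q_3 = 20·235 + 6 = 4706 → 99607/4706
APPEND 45: p_4 = 45·99607 + 4974 = 4487289, q_4 = 45·4706 + 235 = 212005 → 4487289/212005
APPEND 41: p_5 = 41·4487289 + 99607 = 184078456, q_5 = 41·212005 + 4706 = 8696911 → 184078456/8696911
APPEND 7: p_6 = 7·184078456 + 4487289 = 1293036481, q_6 = 7·8696911 + 212005 = 61090382 → 1293036481/61090382
APPEND 45: p_7 = 45·1293036481 + 184078456 = 58370720101, q_7 = 45·61090382 + 8696911 = 2757764101 → 58370720101/2757764101
APPEND 48: p_8 = 48·58370720101 + 1293036481 = 2803087601329, q_8 = 48·2757764101 + 61090382 = 132433767230 → 2803087601329/132433767230
APPEND 43: p_9 = 43·2803087601329 + 58370720101 = 120591137577248, q_9 = 43·132433767230 + 2757764101 = 5697409754991 → 120591137577248/5697409754991
APPEND 43: p_10 = 43·120591137577248 + 2803087601329 = 5188222003422993, q_10 = 43·5697409754991 + 132433767230 = 245121053231843 → 5188222003422993/245121053231843
APPEND 33: p_11 = 33·5188222003422993 + 120591137577248 = 171331917250536017, q_11 = 33·245121053231843 + 5697409754991 = 8094692166405810 → 171331917250536017/8094692166405810
APPEND 27: p_12 = 27·171331917250536017 + 5188222003422993 = 4631149987767895452, q_12 = 27·8094692166405810 + 245121053231843 = 218801809546188713 → 4631149987767895452/218801809546188713
APPEND 48: p_13 = 48·4631149987767895452 + 171331917250536017 = 222466531330109517713, q_13 = 48·218801809546188713 + 8094692166405810 = 10510581550383464034 → 222466531330109517713/10510581550383464034
APPEND 22: p_14 = 22·222466531330109517713 + 4631149987767895452 = 4898894839250177285138, q_14 = 22·10510581550383464034 + 218801809546188713 = 231451595917982397461 → 4898894839250177285138/231451595917982397461
APPEND 18: p_15 = 18·4898894839250177285138 + 222466531330109517713 = 88402573637833300650197, q_15 = 18·231451595917982397461 + 10510581550383464034 = 4176639308074066618332 → 88402573637833300650197/4176639308074066618332
APPEND 47: p_16 = 47·88402573637833300650197 + 4898894839250177285138 = 4159819855817415307844397, q_16 = 47·4176639308074066618332 + 231451595917982397461 = 196533499075399113459065 → 4159819855817415307844397/196533499075399113459065
APPEND 9: p_17 = 9·4159819855817415307844397 + 88402573637833300650197 = 37526781275994571071249770, q_17 = 9·196533499075399113459065 + 4176639308074066618332 = 1772978130986666087749917 → 37526781275994571071249770/1772978130986666087749917

127/6
4974/235
99607/4706
184078456/8696911
1293036481/61090382
222466531330109517713/10510581550383464034
4159819855817415307844397/196533499075399113459065
37526781275994571071249770/1772978130986666087749917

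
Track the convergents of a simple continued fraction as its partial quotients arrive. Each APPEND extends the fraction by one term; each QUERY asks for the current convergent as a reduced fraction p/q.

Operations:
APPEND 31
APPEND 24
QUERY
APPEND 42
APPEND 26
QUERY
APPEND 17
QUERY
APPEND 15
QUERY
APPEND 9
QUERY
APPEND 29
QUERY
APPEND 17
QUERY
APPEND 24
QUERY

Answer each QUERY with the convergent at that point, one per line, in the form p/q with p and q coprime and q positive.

APPEND 31: p_0 = 31·1 + 0 = 31, q_0 = 31·0 + 1 = 1 → 31/1
APPEND 24: p_1 = 24·31 + 1 = 745, q_1 = 24·1 + 0 = 24 → 745/24
APPEND 42: p_2 = 42·745 + 31 = 31321, q_2 = 42·24 + 1 = 1009 → 31321/1009
APPEND 26: p_3 = 26·31321 + 745 = 815091, q_3 = 26·1009 + 24 = 26258 → 815091/26258
APPEND 17: p_4 = 17·815091 + 31321 = 13887868, q_4 = 17·26258 + 1009 = 447395 → 13887868/447395
APPEND 15: p_5 = 15·13887868 + 815091 = 209133111, q_5 = 15·447395 + 26258 = 6737183 → 209133111/6737183
APPEND 9: p_6 = 9·209133111 + 13887868 = 1896085867, q_6 = 9·6737183 + 447395 = 61082042 → 1896085867/61082042
APPEND 29: p_7 = 29·1896085867 + 209133111 = 55195623254, q_7 = 29·61082042 + 6737183 = 1778116401 → 55195623254/1778116401
APPEND 17: p_8 = 17·55195623254 + 1896085867 = 940221681185, q_8 = 17·1778116401 + 61082042 = 30289060859 → 940221681185/30289060859
APPEND 24: p_9 = 24·940221681185 + 55195623254 = 22620515971694, q_9 = 24·30289060859 + 1778116401 = 728715577017 → 22620515971694/728715577017

745/24
815091/26258
13887868/447395
209133111/6737183
1896085867/61082042
55195623254/1778116401
940221681185/30289060859
22620515971694/728715577017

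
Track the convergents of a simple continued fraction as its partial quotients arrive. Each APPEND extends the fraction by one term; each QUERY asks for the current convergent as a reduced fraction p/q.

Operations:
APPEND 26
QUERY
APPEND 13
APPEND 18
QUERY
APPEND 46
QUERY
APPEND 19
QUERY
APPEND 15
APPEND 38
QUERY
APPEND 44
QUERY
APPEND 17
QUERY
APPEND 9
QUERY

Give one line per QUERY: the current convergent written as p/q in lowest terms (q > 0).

26/1
6128/235
282227/10823
5368441/205872
3076104437/117964186
135429404070/5193523087
2305375973627/88407856665
20883813166713/800864233072

APPEND 26: p_0 = 26·1 + 0 = 26, q_0 = 26·0 + 1 = 1 → 26/1
APPEND 13: p_1 = 13·26 + 1 = 339, q_1 = 13·1 + 0 = 13 → 339/13
APPEND 18: p_2 = 18·339 + 26 = 6128, q_2 = 18·13 + 1 = 235 → 6128/235
APPEND 46: p_3 = 46·6128 + 339 = 282227, q_3 = 46·235 + 13 = 10823 → 282227/10823
APPEND 19: p_4 = 19·282227 + 6128 = 5368441, q_4 = 19·10823 + 235 = 205872 → 5368441/205872
APPEND 15: p_5 = 15·5368441 + 282227 = 80808842, q_5 = 15·205872 + 10823 = 3098903 → 80808842/3098903
APPEND 38: p_6 = 38·80808842 + 5368441 = 3076104437, q_6 = 38·3098903 + 205872 = 117964186 → 3076104437/117964186
APPEND 44: p_7 = 44·3076104437 + 80808842 = 135429404070, q_7 = 44·117964186 + 3098903 = 5193523087 → 135429404070/5193523087
APPEND 17: p_8 = 17·135429404070 + 3076104437 = 2305375973627, q_8 = 17·5193523087 + 117964186 = 88407856665 → 2305375973627/88407856665
APPEND 9: p_9 = 9·2305375973627 + 135429404070 = 20883813166713, q_9 = 9·88407856665 + 5193523087 = 800864233072 → 20883813166713/800864233072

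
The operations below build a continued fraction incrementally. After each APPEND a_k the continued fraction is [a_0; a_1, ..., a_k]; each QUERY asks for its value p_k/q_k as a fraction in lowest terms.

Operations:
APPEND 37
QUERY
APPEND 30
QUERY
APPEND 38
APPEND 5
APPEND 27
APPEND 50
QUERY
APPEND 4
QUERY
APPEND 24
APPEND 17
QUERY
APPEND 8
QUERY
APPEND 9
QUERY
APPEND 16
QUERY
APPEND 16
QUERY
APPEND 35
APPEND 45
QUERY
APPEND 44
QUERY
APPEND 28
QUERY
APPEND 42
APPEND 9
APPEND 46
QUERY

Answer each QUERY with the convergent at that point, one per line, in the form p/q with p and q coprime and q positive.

APPEND 37: p_0 = 37·1 + 0 = 37, q_0 = 37·0 + 1 = 1 → 37/1
APPEND 30: p_1 = 30·37 + 1 = 1111, q_1 = 30·1 + 0 = 30 → 1111/30
APPEND 38: p_2 = 38·1111 + 37 = 42255, q_2 = 38·30 + 1 = 1141 → 42255/1141
APPEND 5: p_3 = 5·42255 + 1111 = 212386, q_3 = 5·1141 + 30 = 5735 → 212386/5735
APPEND 27: p_4 = 27·212386 + 42255 = 5776677, q_4 = 27·5735 + 1141 = 155986 → 5776677/155986
APPEND 50: p_5 = 50·5776677 + 212386 = 289046236, q_5 = 50·155986 + 5735 = 7805035 → 289046236/7805035
APPEND 4: p_6 = 4·289046236 + 5776677 = 1161961621, q_6 = 4·7805035 + 155986 = 31376126 → 1161961621/31376126
APPEND 24: p_7 = 24·1161961621 + 289046236 = 28176125140, q_7 = 24·31376126 + 7805035 = 760832059 → 28176125140/760832059
APPEND 17: p_8 = 17·28176125140 + 1161961621 = 480156089001, q_8 = 17·760832059 + 31376126 = 12965521129 → 480156089001/12965521129
APPEND 8: p_9 = 8·480156089001 + 28176125140 = 3869424837148, q_9 = 8·12965521129 + 760832059 = 104485001091 → 3869424837148/104485001091
APPEND 9: p_10 = 9·3869424837148 + 480156089001 = 35304979623333, q_10 = 9·104485001091 + 12965521129 = 953330530948 → 35304979623333/953330530948
APPEND 16: p_11 = 16·35304979623333 + 3869424837148 = 568749098810476, q_11 = 16·953330530948 + 104485001091 = 15357773496259 → 568749098810476/15357773496259
APPEND 16: p_12 = 16·568749098810476 + 35304979623333 = 9135290560590949, q_12 = 16·15357773496259 + 953330530948 = 246677706471092 → 9135290560590949/246677706471092
APPEND 35: p_13 = 35·9135290560590949 + 568749098810476 = 320303918719493691, q_13 = 35·246677706471092 + 15357773496259 = 8649077499984479 → 320303918719493691/8649077499984479
APPEND 45: p_14 = 45·320303918719493691 + 9135290560590949 = 14422811632937807044, q_14 = 45·8649077499984479 + 246677706471092 = 389455165205772647 → 14422811632937807044/389455165205772647
APPEND 44: p_15 = 44·14422811632937807044 + 320303918719493691 = 634924015767983003627, q_15 = 44·389455165205772647 + 8649077499984479 = 17144676346553980947 → 634924015767983003627/17144676346553980947
APPEND 28: p_16 = 28·634924015767983003627 + 14422811632937807044 = 17792295253136461908600, q_16 = 28·17144676346553980947 + 389455165205772647 = 480440392868717239163 → 17792295253136461908600/480440392868717239163
APPEND 42: p_17 = 42·17792295253136461908600 + 634924015767983003627 = 747911324647499383164827, q_17 = 42·480440392868717239163 + 17144676346553980947 = 20195641176832678025793 → 747911324647499383164827/20195641176832678025793
APPEND 9: p_18 = 9·747911324647499383164827 + 17792295253136461908600 = 6748994217080630910392043, q_18 = 9·20195641176832678025793 + 480440392868717239163 = 182241210984362819471300 → 6748994217080630910392043/182241210984362819471300
APPEND 46: p_19 = 46·6748994217080630910392043 + 747911324647499383164827 = 311201645310356521261198805, q_19 = 46·182241210984362819471300 + 20195641176832678025793 = 8403291346457522373705593 → 311201645310356521261198805/8403291346457522373705593

37/1
1111/30
289046236/7805035
1161961621/31376126
480156089001/12965521129
3869424837148/104485001091
35304979623333/953330530948
568749098810476/15357773496259
9135290560590949/246677706471092
14422811632937807044/389455165205772647
634924015767983003627/17144676346553980947
17792295253136461908600/480440392868717239163
311201645310356521261198805/8403291346457522373705593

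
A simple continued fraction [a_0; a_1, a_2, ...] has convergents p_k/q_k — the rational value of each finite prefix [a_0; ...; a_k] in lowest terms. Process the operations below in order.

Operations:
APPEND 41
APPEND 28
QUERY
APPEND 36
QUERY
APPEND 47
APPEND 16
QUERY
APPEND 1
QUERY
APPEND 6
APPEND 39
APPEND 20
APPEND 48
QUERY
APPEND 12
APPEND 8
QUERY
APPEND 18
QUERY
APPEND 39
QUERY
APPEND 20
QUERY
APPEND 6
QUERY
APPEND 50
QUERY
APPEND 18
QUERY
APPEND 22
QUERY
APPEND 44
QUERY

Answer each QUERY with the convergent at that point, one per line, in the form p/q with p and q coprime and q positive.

1149/28
41405/1009
31196349/760225
33143533/807676
8665220501482/211163083723
841969091162690/20517976392979
15259606624761071/371861926737279
595966627456844459/14523133119146860
11934592155761650251/290834524309674479
72203519562026745965/1759530278977193734
3622110570257098948501/88267348473169361179
65270193784189807818983/1590571802796025694956
1439566373822432870966127/35080847009985734650211
63406190641971236130328571/1545147840242168350304240

APPEND 41: p_0 = 41·1 + 0 = 41, q_0 = 41·0 + 1 = 1 → 41/1
APPEND 28: p_1 = 28·41 + 1 = 1149, q_1 = 28·1 + 0 = 28 → 1149/28
APPEND 36: p_2 = 36·1149 + 41 = 41405, q_2 = 36·28 + 1 = 1009 → 41405/1009
APPEND 47: p_3 = 47·41405 + 1149 = 1947184, q_3 = 47·1009 + 28 = 47451 → 1947184/47451
APPEND 16: p_4 = 16·1947184 + 41405 = 31196349, q_4 = 16·47451 + 1009 = 760225 → 31196349/760225
APPEND 1: p_5 = 1·31196349 + 1947184 = 33143533, q_5 = 1·760225 + 47451 = 807676 → 33143533/807676
APPEND 6: p_6 = 6·33143533 + 31196349 = 230057547, q_6 = 6·807676 + 760225 = 5606281 → 230057547/5606281
APPEND 39: p_7 = 39·230057547 + 33143533 = 9005387866, q_7 = 39·5606281 + 807676 = 219452635 → 9005387866/219452635
APPEND 20: p_8 = 20·9005387866 + 230057547 = 180337814867, q_8 = 20·219452635 + 5606281 = 4394658981 → 180337814867/4394658981
APPEND 48: p_9 = 48·180337814867 + 9005387866 = 8665220501482, q_9 = 48·4394658981 + 219452635 = 211163083723 → 8665220501482/211163083723
APPEND 12: p_10 = 12·8665220501482 + 180337814867 = 104162983832651, q_10 = 12·211163083723 + 4394658981 = 2538351663657 → 104162983832651/2538351663657
APPEND 8: p_11 = 8·104162983832651 + 8665220501482 = 841969091162690, q_11 = 8·2538351663657 + 211163083723 = 20517976392979 → 841969091162690/20517976392979
APPEND 18: p_12 = 18·841969091162690 + 104162983832651 = 15259606624761071, q_12 = 18·20517976392979 + 2538351663657 = 371861926737279 → 15259606624761071/371861926737279
APPEND 39: p_13 = 39·15259606624761071 + 841969091162690 = 595966627456844459, q_13 = 39·371861926737279 + 20517976392979 = 14523133119146860 → 595966627456844459/14523133119146860
APPEND 20: p_14 = 20·595966627456844459 + 15259606624761071 = 11934592155761650251, q_14 = 20·14523133119146860 + 371861926737279 = 290834524309674479 → 11934592155761650251/290834524309674479
APPEND 6: p_15 = 6·11934592155761650251 + 595966627456844459 = 72203519562026745965, q_15 = 6·290834524309674479 + 14523133119146860 = 1759530278977193734 → 72203519562026745965/1759530278977193734
APPEND 50: p_16 = 50·72203519562026745965 + 11934592155761650251 = 3622110570257098948501, q_16 = 50·1759530278977193734 + 290834524309674479 = 88267348473169361179 → 3622110570257098948501/88267348473169361179
APPEND 18: p_17 = 18·3622110570257098948501 + 72203519562026745965 = 65270193784189807818983, q_17 = 18·88267348473169361179 + 1759530278977193734 = 1590571802796025694956 → 65270193784189807818983/1590571802796025694956
APPEND 22: p_18 = 22·65270193784189807818983 + 3622110570257098948501 = 1439566373822432870966127, q_18 = 22·1590571802796025694956 + 88267348473169361179 = 35080847009985734650211 → 1439566373822432870966127/35080847009985734650211
APPEND 44: p_19 = 44·1439566373822432870966127 + 65270193784189807818983 = 63406190641971236130328571, q_19 = 44·35080847009985734650211 + 1590571802796025694956 = 1545147840242168350304240 → 63406190641971236130328571/1545147840242168350304240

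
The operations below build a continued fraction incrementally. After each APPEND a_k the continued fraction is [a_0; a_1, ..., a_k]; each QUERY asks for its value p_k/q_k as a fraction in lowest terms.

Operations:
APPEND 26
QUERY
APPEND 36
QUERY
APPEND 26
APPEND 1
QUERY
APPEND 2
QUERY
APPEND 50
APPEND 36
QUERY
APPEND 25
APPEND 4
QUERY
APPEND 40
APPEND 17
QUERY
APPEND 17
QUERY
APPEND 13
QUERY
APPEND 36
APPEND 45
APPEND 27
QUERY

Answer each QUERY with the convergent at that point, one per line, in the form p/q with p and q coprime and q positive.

26/1
937/36
25325/973
75038/2883
136055138/5227311
13756677838/528538903
9426185254153/362159067209
160798821589796/6177976526571
2099810865921501/80675853912632
92173546727012700239/3541356848391329832

APPEND 26: p_0 = 26·1 + 0 = 26, q_0 = 26·0 + 1 = 1 → 26/1
APPEND 36: p_1 = 36·26 + 1 = 937, q_1 = 36·1 + 0 = 36 → 937/36
APPEND 26: p_2 = 26·937 + 26 = 24388, q_2 = 26·36 + 1 = 937 → 24388/937
APPEND 1: p_3 = 1·24388 + 937 = 25325, q_3 = 1·937 + 36 = 973 → 25325/973
APPEND 2: p_4 = 2·25325 + 24388 = 75038, q_4 = 2·973 + 937 = 2883 → 75038/2883
APPEND 50: p_5 = 50·75038 + 25325 = 3777225, q_5 = 50·2883 + 973 = 145123 → 3777225/145123
APPEND 36: p_6 = 36·3777225 + 75038 = 136055138, q_6 = 36·145123 + 2883 = 5227311 → 136055138/5227311
APPEND 25: p_7 = 25·136055138 + 3777225 = 3405155675, q_7 = 25·5227311 + 145123 = 130827898 → 3405155675/130827898
APPEND 4: p_8 = 4·3405155675 + 136055138 = 13756677838, q_8 = 4·130827898 + 5227311 = 528538903 → 13756677838/528538903
APPEND 40: p_9 = 40·13756677838 + 3405155675 = 553672269195, q_9 = 40·528538903 + 130827898 = 21272384018 → 553672269195/21272384018
APPEND 17: p_10 = 17·553672269195 + 13756677838 = 9426185254153, q_10 = 17·21272384018 + 528538903 = 362159067209 → 9426185254153/362159067209
APPEND 17: p_11 = 17·9426185254153 + 553672269195 = 160798821589796, q_11 = 17·362159067209 + 21272384018 = 6177976526571 → 160798821589796/6177976526571
APPEND 13: p_12 = 13·160798821589796 + 9426185254153 = 2099810865921501, q_12 = 13·6177976526571 + 362159067209 = 80675853912632 → 2099810865921501/80675853912632
APPEND 36: p_13 = 36·2099810865921501 + 160798821589796 = 75753989994763832, q_13 = 36·80675853912632 + 6177976526571 = 2910508717381323 → 75753989994763832/2910508717381323
APPEND 45: p_14 = 45·75753989994763832 + 2099810865921501 = 3411029360630293941, q_14 = 45·2910508717381323 + 80675853912632 = 131053568136072167 → 3411029360630293941/131053568136072167
APPEND 27: p_15 = 27·3411029360630293941 + 75753989994763832 = 92173546727012700239, q_15 = 27·131053568136072167 + 2910508717381323 = 3541356848391329832 → 92173546727012700239/3541356848391329832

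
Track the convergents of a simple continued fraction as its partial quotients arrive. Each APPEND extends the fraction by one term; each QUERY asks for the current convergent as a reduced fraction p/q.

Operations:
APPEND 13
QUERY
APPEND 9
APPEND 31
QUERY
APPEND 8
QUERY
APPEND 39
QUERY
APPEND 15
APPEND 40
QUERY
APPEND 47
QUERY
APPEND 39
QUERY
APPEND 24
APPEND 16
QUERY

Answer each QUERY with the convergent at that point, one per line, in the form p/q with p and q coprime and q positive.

APPEND 13: p_0 = 13·1 + 0 = 13, q_0 = 13·0 + 1 = 1 → 13/1
APPEND 9: p_1 = 9·13 + 1 = 118, q_1 = 9·1 + 0 = 9 → 118/9
APPEND 31: p_2 = 31·118 + 13 = 3671, q_2 = 31·9 + 1 = 280 → 3671/280
APPEND 8: p_3 = 8·3671 + 118 = 29486, q_3 = 8·280 + 9 = 2249 → 29486/2249
APPEND 39: p_4 = 39·29486 + 3671 = 1153625, q_4 = 39·2249 + 280 = 87991 → 1153625/87991
APPEND 15: p_5 = 15·1153625 + 29486 = 17333861, q_5 = 15·87991 + 2249 = 1322114 → 17333861/1322114
APPEND 40: p_6 = 40·17333861 + 1153625 = 694508065, q_6 = 40·1322114 + 87991 = 52972551 → 694508065/52972551
APPEND 47: p_7 = 47·694508065 + 17333861 = 32659212916, q_7 = 47·52972551 + 1322114 = 2491032011 → 32659212916/2491032011
APPEND 39: p_8 = 39·32659212916 + 694508065 = 1274403811789, q_8 = 39·2491032011 + 52972551 = 97203220980 → 1274403811789/97203220980
APPEND 24: p_9 = 24·1274403811789 + 32659212916 = 30618350695852, q_9 = 24·97203220980 + 2491032011 = 2335368335531 → 30618350695852/2335368335531
APPEND 16: p_10 = 16·30618350695852 + 1274403811789 = 491168014945421, q_10 = 16·2335368335531 + 97203220980 = 37463096589476 → 491168014945421/37463096589476

13/1
3671/280
29486/2249
1153625/87991
694508065/52972551
32659212916/2491032011
1274403811789/97203220980
491168014945421/37463096589476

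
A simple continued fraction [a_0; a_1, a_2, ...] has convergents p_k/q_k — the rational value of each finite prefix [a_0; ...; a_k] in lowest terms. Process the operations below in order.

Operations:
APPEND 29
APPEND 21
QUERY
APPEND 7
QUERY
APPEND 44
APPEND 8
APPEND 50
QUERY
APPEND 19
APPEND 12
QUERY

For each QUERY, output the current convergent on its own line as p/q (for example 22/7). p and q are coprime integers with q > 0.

610/21
4299/148
76311116/2627133
17493514688/602242401

APPEND 29: p_0 = 29·1 + 0 = 29, q_0 = 29·0 + 1 = 1 → 29/1
APPEND 21: p_1 = 21·29 + 1 = 610, q_1 = 21·1 + 0 = 21 → 610/21
APPEND 7: p_2 = 7·610 + 29 = 4299, q_2 = 7·21 + 1 = 148 → 4299/148
APPEND 44: p_3 = 44·4299 + 610 = 189766, q_3 = 44·148 + 21 = 6533 → 189766/6533
APPEND 8: p_4 = 8·189766 + 4299 = 1522427, q_4 = 8·6533 + 148 = 52412 → 1522427/52412
APPEND 50: p_5 = 50·1522427 + 189766 = 76311116, q_5 = 50·52412 + 6533 = 2627133 → 76311116/2627133
APPEND 19: p_6 = 19·76311116 + 1522427 = 1451433631, q_6 = 19·2627133 + 52412 = 49967939 → 1451433631/49967939
APPEND 12: p_7 = 12·1451433631 + 76311116 = 17493514688, q_7 = 12·49967939 + 2627133 = 602242401 → 17493514688/602242401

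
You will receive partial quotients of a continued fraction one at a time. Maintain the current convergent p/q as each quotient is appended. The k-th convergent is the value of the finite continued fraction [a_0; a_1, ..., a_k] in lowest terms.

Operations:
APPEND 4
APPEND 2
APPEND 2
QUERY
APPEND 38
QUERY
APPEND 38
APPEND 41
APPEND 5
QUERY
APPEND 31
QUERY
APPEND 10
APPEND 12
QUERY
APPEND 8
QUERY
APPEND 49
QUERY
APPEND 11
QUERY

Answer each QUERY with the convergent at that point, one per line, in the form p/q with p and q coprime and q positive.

APPEND 4: p_0 = 4·1 + 0 = 4, q_0 = 4·0 + 1 = 1 → 4/1
APPEND 2: p_1 = 2·4 + 1 = 9, q_1 = 2·1 + 0 = 2 → 9/2
APPEND 2: p_2 = 2·9 + 4 = 22, q_2 = 2·2 + 1 = 5 → 22/5
APPEND 38: p_3 = 38·22 + 9 = 845, q_3 = 38·5 + 2 = 192 → 845/192
APPEND 38: p_4 = 38·845 + 22 = 32132, q_4 = 38·192 + 5 = 7301 → 32132/7301
APPEND 41: p_5 = 41·32132 + 845 = 1318257, q_5 = 41·7301 + 192 = 299533 → 1318257/299533
APPEND 5: p_6 = 5·1318257 + 32132 = 6623417, q_6 = 5·299533 + 7301 = 1504966 → 6623417/1504966
APPEND 31: p_7 = 31·6623417 + 1318257 = 206644184, q_7 = 31·1504966 + 299533 = 46953479 → 206644184/46953479
APPEND 10: p_8 = 10·206644184 + 6623417 = 2073065257, q_8 = 10·46953479 + 1504966 = 471039756 → 2073065257/471039756
APPEND 12: p_9 = 12·2073065257 + 206644184 = 25083427268, q_9 = 12·471039756 + 46953479 = 5699430551 → 25083427268/5699430551
APPEND 8: p_10 = 8·25083427268 + 2073065257 = 202740483401, q_10 = 8·5699430551 + 471039756 = 46066484164 → 202740483401/46066484164
APPEND 49: p_11 = 49·202740483401 + 25083427268 = 9959367113917, q_11 = 49·46066484164 + 5699430551 = 2262957154587 → 9959367113917/2262957154587
APPEND 11: p_12 = 11·9959367113917 + 202740483401 = 109755778736488, q_12 = 11·2262957154587 + 46066484164 = 24938595184621 → 109755778736488/24938595184621

22/5
845/192
6623417/1504966
206644184/46953479
25083427268/5699430551
202740483401/46066484164
9959367113917/2262957154587
109755778736488/24938595184621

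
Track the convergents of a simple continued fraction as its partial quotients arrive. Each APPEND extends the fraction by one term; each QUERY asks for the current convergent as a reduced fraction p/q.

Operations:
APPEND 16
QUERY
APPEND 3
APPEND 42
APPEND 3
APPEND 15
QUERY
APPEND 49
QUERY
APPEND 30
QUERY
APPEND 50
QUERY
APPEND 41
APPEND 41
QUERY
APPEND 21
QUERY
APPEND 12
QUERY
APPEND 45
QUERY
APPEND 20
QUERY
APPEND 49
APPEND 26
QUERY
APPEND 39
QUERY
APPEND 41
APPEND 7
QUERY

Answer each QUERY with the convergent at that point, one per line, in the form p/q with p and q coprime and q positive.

APPEND 16: p_0 = 16·1 + 0 = 16, q_0 = 16·0 + 1 = 1 → 16/1
APPEND 3: p_1 = 3·16 + 1 = 49, q_1 = 3·1 + 0 = 3 → 49/3
APPEND 42: p_2 = 42·49 + 16 = 2074, q_2 = 42·3 + 1 = 127 → 2074/127
APPEND 3: p_3 = 3·2074 + 49 = 6271, q_3 = 3·127 + 3 = 384 → 6271/384
APPEND 15: p_4 = 15·6271 + 2074 = 96139, q_4 = 15·384 + 127 = 5887 → 96139/5887
APPEND 49: p_5 = 49·96139 + 6271 = 4717082, q_5 = 49·5887 + 384 = 288847 → 4717082/288847
APPEND 30: p_6 = 30·4717082 + 96139 = 141608599, q_6 = 30·288847 + 5887 = 8671297 → 141608599/8671297
APPEND 50: p_7 = 50·141608599 + 4717082 = 7085147032, q_7 = 50·8671297 + 288847 = 433853697 → 7085147032/433853697
APPEND 41: p_8 = 41·7085147032 + 141608599 = 290632636911, q_8 = 41·433853697 + 8671297 = 17796672874 → 290632636911/17796672874
APPEND 41: p_9 = 41·290632636911 + 7085147032 = 11923023260383, q_9 = 41·17796672874 + 433853697 = 730097441531 → 11923023260383/730097441531
APPEND 21: p_10 = 21·11923023260383 + 290632636911 = 250674121104954, q_10 = 21·730097441531 + 17796672874 = 15349842945025 → 250674121104954/15349842945025
APPEND 12: p_11 = 12·250674121104954 + 11923023260383 = 3020012476519831, q_11 = 12·15349842945025 + 730097441531 = 184928212781831 → 3020012476519831/184928212781831
APPEND 45: p_12 = 45·3020012476519831 + 250674121104954 = 136151235564497349, q_12 = 45·184928212781831 + 15349842945025 = 8337119418127420 → 136151235564497349/8337119418127420
APPEND 20: p_13 = 20·136151235564497349 + 3020012476519831 = 2726044723766466811, q_13 = 20·8337119418127420 + 184928212781831 = 166927316575330231 → 2726044723766466811/166927316575330231
APPEND 49: p_14 = 49·2726044723766466811 + 136151235564497349 = 133712342700121371088, q_14 = 49·166927316575330231 + 8337119418127420 = 8187775631609308739 → 133712342700121371088/8187775631609308739
APPEND 26: p_15 = 26·133712342700121371088 + 2726044723766466811 = 3479246954926922115099, q_15 = 26·8187775631609308739 + 166927316575330231 = 213049093738417357445 → 3479246954926922115099/213049093738417357445
APPEND 39: p_16 = 39·3479246954926922115099 + 133712342700121371088 = 135824343584850083859949, q_16 = 39·213049093738417357445 + 8187775631609308739 = 8317102431429886249094 → 135824343584850083859949/8317102431429886249094
APPEND 41: p_17 = 41·135824343584850083859949 + 3479246954926922115099 = 5572277333933780360373008, q_17 = 41·8317102431429886249094 + 213049093738417357445 = 341214248782363753570299 → 5572277333933780360373008/341214248782363753570299
APPEND 7: p_18 = 7·5572277333933780360373008 + 135824343584850083859949 = 39141765681121312606471005, q_18 = 7·341214248782363753570299 + 8317102431429886249094 = 2396816843907976161241187 → 39141765681121312606471005/2396816843907976161241187

16/1
96139/5887
4717082/288847
141608599/8671297
7085147032/433853697
11923023260383/730097441531
250674121104954/15349842945025
3020012476519831/184928212781831
136151235564497349/8337119418127420
2726044723766466811/166927316575330231
3479246954926922115099/213049093738417357445
135824343584850083859949/8317102431429886249094
39141765681121312606471005/2396816843907976161241187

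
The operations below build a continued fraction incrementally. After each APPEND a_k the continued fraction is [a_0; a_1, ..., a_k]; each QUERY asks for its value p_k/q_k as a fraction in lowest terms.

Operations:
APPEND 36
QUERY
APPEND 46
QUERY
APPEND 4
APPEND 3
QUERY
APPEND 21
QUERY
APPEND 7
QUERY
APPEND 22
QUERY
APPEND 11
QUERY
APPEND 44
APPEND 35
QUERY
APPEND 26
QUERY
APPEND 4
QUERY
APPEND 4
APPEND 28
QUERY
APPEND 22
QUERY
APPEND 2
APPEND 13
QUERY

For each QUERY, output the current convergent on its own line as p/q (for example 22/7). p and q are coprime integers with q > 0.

36/1
1657/46
21649/601
461293/12806
3250700/90243
71976693/1998152
794994323/22069915
1227605435998/34079674335
31952793062853/887044607122
129038777687410/3582258102823
15476060084437214/429632414618415
341021429761431201/9467129198623544
9408767384656326209/261197709752875083

APPEND 36: p_0 = 36·1 + 0 = 36, q_0 = 36·0 + 1 = 1 → 36/1
APPEND 46: p_1 = 46·36 + 1 = 1657, q_1 = 46·1 + 0 = 46 → 1657/46
APPEND 4: p_2 = 4·1657 + 36 = 6664, q_2 = 4·46 + 1 = 185 → 6664/185
APPEND 3: p_3 = 3·6664 + 1657 = 21649, q_3 = 3·185 + 46 = 601 → 21649/601
APPEND 21: p_4 = 21·21649 + 6664 = 461293, q_4 = 21·601 + 185 = 12806 → 461293/12806
APPEND 7: p_5 = 7·461293 + 21649 = 3250700, q_5 = 7·12806 + 601 = 90243 → 3250700/90243
APPEND 22: p_6 = 22·3250700 + 461293 = 71976693, q_6 = 22·90243 + 12806 = 1998152 → 71976693/1998152
APPEND 11: p_7 = 11·71976693 + 3250700 = 794994323, q_7 = 11·1998152 + 90243 = 22069915 → 794994323/22069915
APPEND 44: p_8 = 44·794994323 + 71976693 = 35051726905, q_8 = 44·22069915 + 1998152 = 973074412 → 35051726905/973074412
APPEND 35: p_9 = 35·35051726905 + 794994323 = 1227605435998, q_9 = 35·973074412 + 22069915 = 34079674335 → 1227605435998/34079674335
APPEND 26: p_10 = 26·1227605435998 + 35051726905 = 31952793062853, q_10 = 26·34079674335 + 973074412 = 887044607122 → 31952793062853/887044607122
APPEND 4: p_11 = 4·31952793062853 + 1227605435998 = 129038777687410, q_11 = 4·887044607122 + 34079674335 = 3582258102823 → 129038777687410/3582258102823
APPEND 4: p_12 = 4·129038777687410 + 31952793062853 = 548107903812493, q_12 = 4·3582258102823 + 887044607122 = 15216077018414 → 548107903812493/15216077018414
APPEND 28: p_13 = 28·548107903812493 + 129038777687410 = 15476060084437214, q_13 = 28·15216077018414 + 3582258102823 = 429632414618415 → 15476060084437214/429632414618415
APPEND 22: p_14 = 22·15476060084437214 + 548107903812493 = 341021429761431201, q_14 = 22·429632414618415 + 15216077018414 = 9467129198623544 → 341021429761431201/9467129198623544
APPEND 2: p_15 = 2·341021429761431201 + 15476060084437214 = 697518919607299616, q_15 = 2·9467129198623544 + 429632414618415 = 19363890811865503 → 697518919607299616/19363890811865503
APPEND 13: p_16 = 13·697518919607299616 + 341021429761431201 = 9408767384656326209, q_16 = 13·19363890811865503 + 9467129198623544 = 261197709752875083 → 9408767384656326209/261197709752875083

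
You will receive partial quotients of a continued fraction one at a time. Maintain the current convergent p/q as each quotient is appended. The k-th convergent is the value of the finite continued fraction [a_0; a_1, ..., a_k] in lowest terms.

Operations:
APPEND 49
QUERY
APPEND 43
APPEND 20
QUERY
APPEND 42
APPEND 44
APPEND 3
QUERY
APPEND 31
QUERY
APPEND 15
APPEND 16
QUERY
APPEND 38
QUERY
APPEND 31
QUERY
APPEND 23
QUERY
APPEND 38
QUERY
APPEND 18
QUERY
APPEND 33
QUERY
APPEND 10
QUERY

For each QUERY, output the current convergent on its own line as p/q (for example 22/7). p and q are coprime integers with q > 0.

APPEND 49: p_0 = 49·1 + 0 = 49, q_0 = 49·0 + 1 = 1 → 49/1
APPEND 43: p_1 = 43·49 + 1 = 2108, q_1 = 43·1 + 0 = 43 → 2108/43
APPEND 20: p_2 = 20·2108 + 49 = 42209, q_2 = 20·43 + 1 = 861 → 42209/861
APPEND 42: p_3 = 42·42209 + 2108 = 1774886, q_3 = 42·861 + 43 = 36205 → 1774886/36205
APPEND 44: p_4 = 44·1774886 + 42209 = 78137193, q_4 = 44·36205 + 861 = 1593881 → 78137193/1593881
APPEND 3: p_5 = 3·78137193 + 1774886 = 236186465, q_5 = 3·1593881 + 36205 = 4817848 → 236186465/4817848
APPEND 31: p_6 = 31·236186465 + 78137193 = 7399917608, q_6 = 31·4817848 + 1593881 = 150947169 → 7399917608/150947169
APPEND 15: p_7 = 15·7399917608 + 236186465 = 111234950585, q_7 = 15·150947169 + 4817848 = 2269025383 → 111234950585/2269025383
APPEND 16: p_8 = 16·111234950585 + 7399917608 = 1787159126968, q_8 = 16·2269025383 + 150947169 = 36455353297 → 1787159126968/36455353297
APPEND 38: p_9 = 38·1787159126968 + 111234950585 = 68023281775369, q_9 = 38·36455353297 + 2269025383 = 1387572450669 → 68023281775369/1387572450669
APPEND 31: p_10 = 31·68023281775369 + 1787159126968 = 2110508894163407, q_10 = 31·1387572450669 + 36455353297 = 43051201324036 → 2110508894163407/43051201324036
APPEND 23: p_11 = 23·2110508894163407 + 68023281775369 = 48609727847533730, q_11 = 23·43051201324036 + 1387572450669 = 991565202903497 → 48609727847533730/991565202903497
APPEND 38: p_12 = 38·48609727847533730 + 2110508894163407 = 1849280167100445147, q_12 = 38·991565202903497 + 43051201324036 = 37722528911656922 → 1849280167100445147/37722528911656922
APPEND 18: p_13 = 18·1849280167100445147 + 48609727847533730 = 33335652735655546376, q_13 = 18·37722528911656922 + 991565202903497 = 679997085612728093 → 33335652735655546376/679997085612728093
APPEND 33: p_14 = 33·33335652735655546376 + 1849280167100445147 = 1101925820443733475555, q_14 = 33·679997085612728093 + 37722528911656922 = 22477626354131683991 → 1101925820443733475555/22477626354131683991
APPEND 10: p_15 = 10·1101925820443733475555 + 33335652735655546376 = 11052593857172990301926, q_15 = 10·22477626354131683991 + 679997085612728093 = 225456260626929568003 → 11052593857172990301926/225456260626929568003

49/1
42209/861
236186465/4817848
7399917608/150947169
1787159126968/36455353297
68023281775369/1387572450669
2110508894163407/43051201324036
48609727847533730/991565202903497
1849280167100445147/37722528911656922
33335652735655546376/679997085612728093
1101925820443733475555/22477626354131683991
11052593857172990301926/225456260626929568003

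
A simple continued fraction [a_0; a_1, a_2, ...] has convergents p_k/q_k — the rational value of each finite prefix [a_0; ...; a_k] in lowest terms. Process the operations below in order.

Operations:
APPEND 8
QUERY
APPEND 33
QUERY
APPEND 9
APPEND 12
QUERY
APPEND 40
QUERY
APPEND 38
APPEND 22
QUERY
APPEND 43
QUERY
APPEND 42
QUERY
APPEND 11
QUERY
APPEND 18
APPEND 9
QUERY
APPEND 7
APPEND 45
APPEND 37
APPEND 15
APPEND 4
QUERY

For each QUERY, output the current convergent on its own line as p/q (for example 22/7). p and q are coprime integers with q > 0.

8/1
265/33
28981/3609
1161633/144658
972924403/121158144
41879920364/5215300805
1759929579691/219163791954
19401105296965/2416017012299
3178219529622514/395783247132323
2307850528442044886308/287396313416816794485

APPEND 8: p_0 = 8·1 + 0 = 8, q_0 = 8·0 + 1 = 1 → 8/1
APPEND 33: p_1 = 33·8 + 1 = 265, q_1 = 33·1 + 0 = 33 → 265/33
APPEND 9: p_2 = 9·265 + 8 = 2393, q_2 = 9·33 + 1 = 298 → 2393/298
APPEND 12: p_3 = 12·2393 + 265 = 28981, q_3 = 12·298 + 33 = 3609 → 28981/3609
APPEND 40: p_4 = 40·28981 + 2393 = 1161633, q_4 = 40·3609 + 298 = 144658 → 1161633/144658
APPEND 38: p_5 = 38·1161633 + 28981 = 44171035, q_5 = 38·144658 + 3609 = 5500613 → 44171035/5500613
APPEND 22: p_6 = 22·44171035 + 1161633 = 972924403, q_6 = 22·5500613 + 144658 = 121158144 → 972924403/121158144
APPEND 43: p_7 = 43·972924403 + 44171035 = 41879920364, q_7 = 43·121158144 + 5500613 = 5215300805 → 41879920364/5215300805
APPEND 42: p_8 = 42·41879920364 + 972924403 = 1759929579691, q_8 = 42·5215300805 + 121158144 = 219163791954 → 1759929579691/219163791954
APPEND 11: p_9 = 11·1759929579691 + 41879920364 = 19401105296965, q_9 = 11·219163791954 + 5215300805 = 2416017012299 → 19401105296965/2416017012299
APPEND 18: p_10 = 18·19401105296965 + 1759929579691 = 350979824925061, q_10 = 18·2416017012299 + 219163791954 = 43707470013336 → 350979824925061/43707470013336
APPEND 9: p_11 = 9·350979824925061 + 19401105296965 = 3178219529622514, q_11 = 9·43707470013336 + 2416017012299 = 395783247132323 → 3178219529622514/395783247132323
APPEND 7: p_12 = 7·3178219529622514 + 350979824925061 = 22598516532282659, q_12 = 7·395783247132323 + 43707470013336 = 2814190199939597 → 22598516532282659/2814190199939597
APPEND 45: p_13 = 45·22598516532282659 + 3178219529622514 = 1020111463482342169, q_13 = 45·2814190199939597 + 395783247132323 = 127034342244414188 → 1020111463482342169/127034342244414188
APPEND 37: p_14 = 37·1020111463482342169 + 22598516532282659 = 37766722665378942912, q_14 = 37·127034342244414188 + 2814190199939597 = 4703084853243264553 → 37766722665378942912/4703084853243264553
APPEND 15: p_15 = 15·37766722665378942912 + 1020111463482342169 = 567520951444166485849, q_15 = 15·4703084853243264553 + 127034342244414188 = 70673307140893382483 → 567520951444166485849/70673307140893382483
APPEND 4: p_16 = 4·567520951444166485849 + 37766722665378942912 = 2307850528442044886308, q_16 = 4·70673307140893382483 + 4703084853243264553 = 287396313416816794485 → 2307850528442044886308/287396313416816794485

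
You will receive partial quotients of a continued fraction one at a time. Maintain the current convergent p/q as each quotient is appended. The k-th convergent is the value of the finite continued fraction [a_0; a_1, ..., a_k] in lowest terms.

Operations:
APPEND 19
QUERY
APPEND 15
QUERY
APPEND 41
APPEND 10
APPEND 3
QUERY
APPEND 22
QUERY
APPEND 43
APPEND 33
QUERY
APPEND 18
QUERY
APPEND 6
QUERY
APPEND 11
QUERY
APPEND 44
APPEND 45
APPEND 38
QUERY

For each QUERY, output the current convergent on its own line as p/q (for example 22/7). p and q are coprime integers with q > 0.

19/1
286/15
364953/19141
8146702/427277
11580360289/607364993
208797158341/10950961926
1264363310335/66313136549
14116793572026/740395463965
1065468451056125557/55881528913407069

APPEND 19: p_0 = 19·1 + 0 = 19, q_0 = 19·0 + 1 = 1 → 19/1
APPEND 15: p_1 = 15·19 + 1 = 286, q_1 = 15·1 + 0 = 15 → 286/15
APPEND 41: p_2 = 41·286 + 19 = 11745, q_2 = 41·15 + 1 = 616 → 11745/616
APPEND 10: p_3 = 10·11745 + 286 = 117736, q_3 = 10·616 + 15 = 6175 → 117736/6175
APPEND 3: p_4 = 3·117736 + 11745 = 364953, q_4 = 3·6175 + 616 = 19141 → 364953/19141
APPEND 22: p_5 = 22·364953 + 117736 = 8146702, q_5 = 22·19141 + 6175 = 427277 → 8146702/427277
APPEND 43: p_6 = 43·8146702 + 364953 = 350673139, q_6 = 43·427277 + 19141 = 18392052 → 350673139/18392052
APPEND 33: p_7 = 33·350673139 + 8146702 = 11580360289, q_7 = 33·18392052 + 427277 = 607364993 → 11580360289/607364993
APPEND 18: p_8 = 18·11580360289 + 350673139 = 208797158341, q_8 = 18·607364993 + 18392052 = 10950961926 → 208797158341/10950961926
APPEND 6: p_9 = 6·208797158341 + 11580360289 = 1264363310335, q_9 = 6·10950961926 + 607364993 = 66313136549 → 1264363310335/66313136549
APPEND 11: p_10 = 11·1264363310335 + 208797158341 = 14116793572026, q_10 = 11·66313136549 + 10950961926 = 740395463965 → 14116793572026/740395463965
APPEND 44: p_11 = 44·14116793572026 + 1264363310335 = 622403280479479, q_11 = 44·740395463965 + 66313136549 = 32643713551009 → 622403280479479/32643713551009
APPEND 45: p_12 = 45·622403280479479 + 14116793572026 = 28022264415148581, q_12 = 45·32643713551009 + 740395463965 = 1469707505259370 → 28022264415148581/1469707505259370
APPEND 38: p_13 = 38·28022264415148581 + 622403280479479 = 1065468451056125557, q_13 = 38·1469707505259370 + 32643713551009 = 55881528913407069 → 1065468451056125557/55881528913407069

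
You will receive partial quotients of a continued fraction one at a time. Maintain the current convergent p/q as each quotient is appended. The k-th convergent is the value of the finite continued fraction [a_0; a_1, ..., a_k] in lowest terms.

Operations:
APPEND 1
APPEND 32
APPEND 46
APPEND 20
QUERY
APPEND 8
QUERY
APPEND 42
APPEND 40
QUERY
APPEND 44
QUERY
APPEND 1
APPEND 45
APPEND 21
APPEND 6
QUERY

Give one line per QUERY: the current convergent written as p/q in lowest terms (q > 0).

30413/29492
244823/237409
412763983/400264209
18171928231/17621625866
108630859041631/105341179604057

APPEND 1: p_0 = 1·1 + 0 = 1, q_0 = 1·0 + 1 = 1 → 1/1
APPEND 32: p_1 = 32·1 + 1 = 33, q_1 = 32·1 + 0 = 32 → 33/32
APPEND 46: p_2 = 46·33 + 1 = 1519, q_2 = 46·32 + 1 = 1473 → 1519/1473
APPEND 20: p_3 = 20·1519 + 33 = 30413, q_3 = 20·1473 + 32 = 29492 → 30413/29492
APPEND 8: p_4 = 8·30413 + 1519 = 244823, q_4 = 8·29492 + 1473 = 237409 → 244823/237409
APPEND 42: p_5 = 42·244823 + 30413 = 10312979, q_5 = 42·237409 + 29492 = 10000670 → 10312979/10000670
APPEND 40: p_6 = 40·10312979 + 244823 = 412763983, q_6 = 40·10000670 + 237409 = 400264209 → 412763983/400264209
APPEND 44: p_7 = 44·412763983 + 10312979 = 18171928231, q_7 = 44·400264209 + 10000670 = 17621625866 → 18171928231/17621625866
APPEND 1: p_8 = 1·18171928231 + 412763983 = 18584692214, q_8 = 1·17621625866 + 400264209 = 18021890075 → 18584692214/18021890075
APPEND 45: p_9 = 45·18584692214 + 18171928231 = 854483077861, q_9 = 45·18021890075 + 17621625866 = 828606679241 → 854483077861/828606679241
APPEND 21: p_10 = 21·854483077861 + 18584692214 = 17962729327295, q_10 = 21·828606679241 + 18021890075 = 17418762154136 → 17962729327295/17418762154136
APPEND 6: p_11 = 6·17962729327295 + 854483077861 = 108630859041631, q_11 = 6·17418762154136 + 828606679241 = 105341179604057 → 108630859041631/105341179604057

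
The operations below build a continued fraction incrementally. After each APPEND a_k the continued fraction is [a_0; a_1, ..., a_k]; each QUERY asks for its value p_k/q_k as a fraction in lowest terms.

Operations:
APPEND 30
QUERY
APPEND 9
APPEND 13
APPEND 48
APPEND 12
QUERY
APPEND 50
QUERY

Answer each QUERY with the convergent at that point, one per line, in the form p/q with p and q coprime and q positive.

30/1
2053333/68194
102837465/3415373

APPEND 30: p_0 = 30·1 + 0 = 30, q_0 = 30·0 + 1 = 1 → 30/1
APPEND 9: p_1 = 9·30 + 1 = 271, q_1 = 9·1 + 0 = 9 → 271/9
APPEND 13: p_2 = 13·271 + 30 = 3553, q_2 = 13·9 + 1 = 118 → 3553/118
APPEND 48: p_3 = 48·3553 + 271 = 170815, q_3 = 48·118 + 9 = 5673 → 170815/5673
APPEND 12: p_4 = 12·170815 + 3553 = 2053333, q_4 = 12·5673 + 118 = 68194 → 2053333/68194
APPEND 50: p_5 = 50·2053333 + 170815 = 102837465, q_5 = 50·68194 + 5673 = 3415373 → 102837465/3415373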